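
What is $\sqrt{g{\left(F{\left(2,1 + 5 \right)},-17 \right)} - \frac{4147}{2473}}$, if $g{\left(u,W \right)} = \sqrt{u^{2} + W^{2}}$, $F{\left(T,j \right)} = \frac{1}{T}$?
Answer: $\frac{\sqrt{-41022124 + 12231458 \sqrt{1157}}}{4946} \approx 3.9154$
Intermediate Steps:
$g{\left(u,W \right)} = \sqrt{W^{2} + u^{2}}$
$\sqrt{g{\left(F{\left(2,1 + 5 \right)},-17 \right)} - \frac{4147}{2473}} = \sqrt{\sqrt{\left(-17\right)^{2} + \left(\frac{1}{2}\right)^{2}} - \frac{4147}{2473}} = \sqrt{\sqrt{289 + \left(\frac{1}{2}\right)^{2}} - \frac{4147}{2473}} = \sqrt{\sqrt{289 + \frac{1}{4}} - \frac{4147}{2473}} = \sqrt{\sqrt{\frac{1157}{4}} - \frac{4147}{2473}} = \sqrt{\frac{\sqrt{1157}}{2} - \frac{4147}{2473}} = \sqrt{- \frac{4147}{2473} + \frac{\sqrt{1157}}{2}}$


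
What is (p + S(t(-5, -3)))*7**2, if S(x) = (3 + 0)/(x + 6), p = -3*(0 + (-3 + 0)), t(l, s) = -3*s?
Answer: 2254/5 ≈ 450.80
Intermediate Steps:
p = 9 (p = -3*(0 - 3) = -3*(-3) = 9)
S(x) = 3/(6 + x)
(p + S(t(-5, -3)))*7**2 = (9 + 3/(6 - 3*(-3)))*7**2 = (9 + 3/(6 + 9))*49 = (9 + 3/15)*49 = (9 + 3*(1/15))*49 = (9 + 1/5)*49 = (46/5)*49 = 2254/5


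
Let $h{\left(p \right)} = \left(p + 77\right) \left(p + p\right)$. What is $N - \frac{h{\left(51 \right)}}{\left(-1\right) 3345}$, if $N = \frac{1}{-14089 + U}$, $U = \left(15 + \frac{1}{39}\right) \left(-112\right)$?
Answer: $\frac{2676884771}{685839845} \approx 3.9031$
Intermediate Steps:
$U = - \frac{65632}{39}$ ($U = \left(15 + \frac{1}{39}\right) \left(-112\right) = \frac{586}{39} \left(-112\right) = - \frac{65632}{39} \approx -1682.9$)
$h{\left(p \right)} = 2 p \left(77 + p\right)$ ($h{\left(p \right)} = \left(77 + p\right) 2 p = 2 p \left(77 + p\right)$)
$N = - \frac{39}{615103}$ ($N = \frac{1}{-14089 - \frac{65632}{39}} = \frac{1}{- \frac{615103}{39}} = - \frac{39}{615103} \approx -6.3404 \cdot 10^{-5}$)
$N - \frac{h{\left(51 \right)}}{\left(-1\right) 3345} = - \frac{39}{615103} - \frac{2 \cdot 51 \left(77 + 51\right)}{\left(-1\right) 3345} = - \frac{39}{615103} - \frac{2 \cdot 51 \cdot 128}{-3345} = - \frac{39}{615103} - 13056 \left(- \frac{1}{3345}\right) = - \frac{39}{615103} - - \frac{4352}{1115} = - \frac{39}{615103} + \frac{4352}{1115} = \frac{2676884771}{685839845}$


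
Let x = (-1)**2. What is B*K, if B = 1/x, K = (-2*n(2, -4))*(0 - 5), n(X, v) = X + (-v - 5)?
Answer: 10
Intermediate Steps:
n(X, v) = -5 + X - v (n(X, v) = X + (-5 - v) = -5 + X - v)
x = 1
K = 10 (K = (-2*(-5 + 2 - 1*(-4)))*(0 - 5) = -2*(-5 + 2 + 4)*(-5) = -2*1*(-5) = -2*(-5) = 10)
B = 1 (B = 1/1 = 1)
B*K = 1*10 = 10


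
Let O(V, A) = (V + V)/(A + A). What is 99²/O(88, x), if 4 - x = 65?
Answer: -54351/8 ≈ -6793.9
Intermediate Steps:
x = -61 (x = 4 - 1*65 = 4 - 65 = -61)
O(V, A) = V/A (O(V, A) = (2*V)/((2*A)) = (2*V)*(1/(2*A)) = V/A)
99²/O(88, x) = 99²/((88/(-61))) = 9801/((88*(-1/61))) = 9801/(-88/61) = 9801*(-61/88) = -54351/8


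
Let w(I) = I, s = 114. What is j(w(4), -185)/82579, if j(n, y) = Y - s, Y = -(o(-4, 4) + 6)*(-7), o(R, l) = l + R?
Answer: -72/82579 ≈ -0.00087189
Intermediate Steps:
o(R, l) = R + l
Y = 42 (Y = -((-4 + 4) + 6)*(-7) = -(0 + 6)*(-7) = -1*6*(-7) = -6*(-7) = 42)
j(n, y) = -72 (j(n, y) = 42 - 1*114 = 42 - 114 = -72)
j(w(4), -185)/82579 = -72/82579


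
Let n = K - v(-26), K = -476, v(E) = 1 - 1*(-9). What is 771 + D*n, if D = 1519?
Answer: -737463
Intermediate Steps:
v(E) = 10 (v(E) = 1 + 9 = 10)
n = -486 (n = -476 - 1*10 = -476 - 10 = -486)
771 + D*n = 771 + 1519*(-486) = 771 - 738234 = -737463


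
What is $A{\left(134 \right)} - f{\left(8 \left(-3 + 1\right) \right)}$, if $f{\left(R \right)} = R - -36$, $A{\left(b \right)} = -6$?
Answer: $-26$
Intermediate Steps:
$f{\left(R \right)} = 36 + R$ ($f{\left(R \right)} = R + 36 = 36 + R$)
$A{\left(134 \right)} - f{\left(8 \left(-3 + 1\right) \right)} = -6 - \left(36 + 8 \left(-3 + 1\right)\right) = -6 - \left(36 + 8 \left(-2\right)\right) = -6 - \left(36 - 16\right) = -6 - 20 = -26$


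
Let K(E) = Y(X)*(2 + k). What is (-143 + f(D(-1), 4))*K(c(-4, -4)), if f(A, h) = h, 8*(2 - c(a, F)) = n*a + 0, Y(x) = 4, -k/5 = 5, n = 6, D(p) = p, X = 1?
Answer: 12788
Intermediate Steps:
k = -25 (k = -5*5 = -25)
c(a, F) = 2 - 3*a/4 (c(a, F) = 2 - (6*a + 0)/8 = 2 - 3*a/4)
K(E) = -92 (K(E) = 4*(2 - 25) = 4*(-23) = -92)
(-143 + f(D(-1), 4))*K(c(-4, -4)) = (-143 + 4)*(-92) = -139*(-92) = 12788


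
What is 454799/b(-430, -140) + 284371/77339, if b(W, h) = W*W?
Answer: 87753897761/14299981100 ≈ 6.1366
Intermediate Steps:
b(W, h) = W²
454799/b(-430, -140) + 284371/77339 = 454799/((-430)²) + 284371/77339 = 454799/184900 + 284371*(1/77339) = 454799*(1/184900) + 284371/77339 = 454799/184900 + 284371/77339 = 87753897761/14299981100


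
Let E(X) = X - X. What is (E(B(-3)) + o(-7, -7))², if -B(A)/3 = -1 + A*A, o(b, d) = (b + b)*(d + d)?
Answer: 38416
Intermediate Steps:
o(b, d) = 4*b*d (o(b, d) = (2*b)*(2*d) = 4*b*d)
B(A) = 3 - 3*A² (B(A) = -3*(-1 + A*A) = -3*(-1 + A²) = 3 - 3*A²)
E(X) = 0
(E(B(-3)) + o(-7, -7))² = (0 + 4*(-7)*(-7))² = (0 + 196)² = 196² = 38416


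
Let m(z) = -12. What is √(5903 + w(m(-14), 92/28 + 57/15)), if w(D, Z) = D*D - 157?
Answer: √5890 ≈ 76.746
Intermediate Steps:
w(D, Z) = -157 + D² (w(D, Z) = D² - 157 = -157 + D²)
√(5903 + w(m(-14), 92/28 + 57/15)) = √(5903 + (-157 + (-12)²)) = √(5903 + (-157 + 144)) = √(5903 - 13) = √5890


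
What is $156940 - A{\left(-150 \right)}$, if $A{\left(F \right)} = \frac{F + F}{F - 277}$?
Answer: $\frac{67013080}{427} \approx 1.5694 \cdot 10^{5}$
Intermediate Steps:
$A{\left(F \right)} = \frac{2 F}{-277 + F}$
$156940 - A{\left(-150 \right)} = 156940 - 2 \left(-150\right) \frac{1}{-277 - 150} = 156940 - 2 \left(-150\right) \frac{1}{-427} = 156940 - 2 \left(-150\right) \left(- \frac{1}{427}\right) = 156940 - \frac{300}{427} = \frac{67013080}{427}$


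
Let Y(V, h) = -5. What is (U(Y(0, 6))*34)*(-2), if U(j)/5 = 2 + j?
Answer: 1020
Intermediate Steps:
U(j) = 10 + 5*j (U(j) = 5*(2 + j) = 10 + 5*j)
(U(Y(0, 6))*34)*(-2) = ((10 + 5*(-5))*34)*(-2) = ((10 - 25)*34)*(-2) = -15*34*(-2) = -510*(-2) = 1020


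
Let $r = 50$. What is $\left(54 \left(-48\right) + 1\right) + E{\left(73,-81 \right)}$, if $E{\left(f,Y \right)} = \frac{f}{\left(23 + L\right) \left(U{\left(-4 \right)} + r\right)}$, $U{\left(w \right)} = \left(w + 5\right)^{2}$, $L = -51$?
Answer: $- \frac{3700021}{1428} \approx -2591.1$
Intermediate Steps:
$U{\left(w \right)} = \left(5 + w\right)^{2}$
$E{\left(f,Y \right)} = - \frac{f}{1428}$ ($E{\left(f,Y \right)} = \frac{f}{\left(23 - 51\right) \left(\left(5 - 4\right)^{2} + 50\right)} = \frac{f}{\left(-28\right) \left(1^{2} + 50\right)} = \frac{f}{\left(-28\right) \left(1 + 50\right)} = \frac{f}{\left(-28\right) 51} = \frac{f}{-1428} = f \left(- \frac{1}{1428}\right) = - \frac{f}{1428}$)
$\left(54 \left(-48\right) + 1\right) + E{\left(73,-81 \right)} = \left(54 \left(-48\right) + 1\right) - \frac{73}{1428} = \left(-2592 + 1\right) - \frac{73}{1428} = -2591 - \frac{73}{1428} = - \frac{3700021}{1428}$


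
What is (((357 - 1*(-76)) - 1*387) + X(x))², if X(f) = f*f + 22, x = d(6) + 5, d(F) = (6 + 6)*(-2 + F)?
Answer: 8277129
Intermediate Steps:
d(F) = -24 + 12*F (d(F) = 12*(-2 + F) = -24 + 12*F)
x = 53 (x = (-24 + 12*6) + 5 = (-24 + 72) + 5 = 48 + 5 = 53)
X(f) = 22 + f² (X(f) = f² + 22 = 22 + f²)
(((357 - 1*(-76)) - 1*387) + X(x))² = (((357 - 1*(-76)) - 1*387) + (22 + 53²))² = (((357 + 76) - 387) + (22 + 2809))² = ((433 - 387) + 2831)² = (46 + 2831)² = 2877² = 8277129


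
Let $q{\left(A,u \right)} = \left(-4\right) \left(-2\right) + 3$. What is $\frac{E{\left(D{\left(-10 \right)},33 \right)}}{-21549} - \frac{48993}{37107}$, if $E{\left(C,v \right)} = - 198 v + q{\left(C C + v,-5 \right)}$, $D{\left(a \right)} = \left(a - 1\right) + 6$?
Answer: $- \frac{1174172}{1153851} \approx -1.0176$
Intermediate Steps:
$D{\left(a \right)} = 5 + a$ ($D{\left(a \right)} = \left(-1 + a\right) + 6 = 5 + a$)
$q{\left(A,u \right)} = 11$ ($q{\left(A,u \right)} = 8 + 3 = 11$)
$E{\left(C,v \right)} = 11 - 198 v$ ($E{\left(C,v \right)} = - 198 v + 11 = 11 - 198 v$)
$\frac{E{\left(D{\left(-10 \right)},33 \right)}}{-21549} - \frac{48993}{37107} = \frac{11 - 6534}{-21549} - \frac{48993}{37107} = \left(11 - 6534\right) \left(- \frac{1}{21549}\right) - \frac{2333}{1767} = \left(-6523\right) \left(- \frac{1}{21549}\right) - \frac{2333}{1767} = \frac{593}{1959} - \frac{2333}{1767} = - \frac{1174172}{1153851}$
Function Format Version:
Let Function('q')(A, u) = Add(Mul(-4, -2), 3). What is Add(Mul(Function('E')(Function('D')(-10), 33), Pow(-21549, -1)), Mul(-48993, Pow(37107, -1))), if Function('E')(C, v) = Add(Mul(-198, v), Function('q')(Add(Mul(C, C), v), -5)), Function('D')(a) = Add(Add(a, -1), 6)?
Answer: Rational(-1174172, 1153851) ≈ -1.0176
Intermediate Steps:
Function('D')(a) = Add(5, a) (Function('D')(a) = Add(Add(-1, a), 6) = Add(5, a))
Function('q')(A, u) = 11 (Function('q')(A, u) = Add(8, 3) = 11)
Function('E')(C, v) = Add(11, Mul(-198, v)) (Function('E')(C, v) = Add(Mul(-198, v), 11) = Add(11, Mul(-198, v)))
Add(Mul(Function('E')(Function('D')(-10), 33), Pow(-21549, -1)), Mul(-48993, Pow(37107, -1))) = Add(Mul(Add(11, Mul(-198, 33)), Pow(-21549, -1)), Mul(-48993, Pow(37107, -1))) = Add(Mul(Add(11, -6534), Rational(-1, 21549)), Mul(-48993, Rational(1, 37107))) = Add(Mul(-6523, Rational(-1, 21549)), Rational(-2333, 1767)) = Add(Rational(593, 1959), Rational(-2333, 1767)) = Rational(-1174172, 1153851)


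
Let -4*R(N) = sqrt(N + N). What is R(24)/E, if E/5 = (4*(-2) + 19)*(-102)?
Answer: sqrt(3)/5610 ≈ 0.00030874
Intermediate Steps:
E = -5610 (E = 5*((4*(-2) + 19)*(-102)) = 5*((-8 + 19)*(-102)) = 5*(11*(-102)) = 5*(-1122) = -5610)
R(N) = -sqrt(2)*sqrt(N)/4 (R(N) = -sqrt(N + N)/4 = -sqrt(2)*sqrt(N)/4)
R(24)/E = -sqrt(2)*sqrt(24)/4/(-5610) = -sqrt(2)*2*sqrt(6)/4*(-1/5610) = -sqrt(3)*(-1/5610) = sqrt(3)/5610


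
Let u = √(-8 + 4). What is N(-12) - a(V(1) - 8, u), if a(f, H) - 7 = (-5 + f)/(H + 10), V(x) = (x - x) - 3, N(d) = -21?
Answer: -344/13 - 4*I/13 ≈ -26.462 - 0.30769*I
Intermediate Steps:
u = 2*I (u = √(-4) = 2*I ≈ 2.0*I)
V(x) = -3 (V(x) = 0 - 3 = -3)
a(f, H) = 7 + (-5 + f)/(10 + H) (a(f, H) = 7 + (-5 + f)/(H + 10) = 7 + (-5 + f)/(10 + H))
N(-12) - a(V(1) - 8, u) = -21 - (65 + (-3 - 8) + 7*(2*I))/(10 + 2*I) = -21 - (10 - 2*I)/104*(65 - 11 + 14*I) = -21 - (10 - 2*I)/104*(54 + 14*I) = -21 - (10 - 2*I)*(54 + 14*I)/104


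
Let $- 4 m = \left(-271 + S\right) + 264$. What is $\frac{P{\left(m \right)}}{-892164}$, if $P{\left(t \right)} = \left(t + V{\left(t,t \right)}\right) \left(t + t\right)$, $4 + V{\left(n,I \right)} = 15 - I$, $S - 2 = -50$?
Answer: $- \frac{605}{1784328} \approx -0.00033906$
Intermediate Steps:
$S = -48$ ($S = 2 - 50 = -48$)
$m = \frac{55}{4}$ ($m = - \frac{\left(-271 - 48\right) + 264}{4} = - \frac{-319 + 264}{4} = \left(- \frac{1}{4}\right) \left(-55\right) = \frac{55}{4} \approx 13.75$)
$V{\left(n,I \right)} = 11 - I$ ($V{\left(n,I \right)} = -4 - \left(-15 + I\right) = 11 - I$)
$P{\left(t \right)} = 22 t$ ($P{\left(t \right)} = \left(t - \left(-11 + t\right)\right) \left(t + t\right) = 11 \cdot 2 t = 22 t$)
$\frac{P{\left(m \right)}}{-892164} = \frac{22 \cdot \frac{55}{4}}{-892164} = \frac{605}{2} \left(- \frac{1}{892164}\right) = - \frac{605}{1784328}$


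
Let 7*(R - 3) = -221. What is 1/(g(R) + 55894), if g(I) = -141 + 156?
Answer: 1/55909 ≈ 1.7886e-5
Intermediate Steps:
R = -200/7 (R = 3 + (⅐)*(-221) = 3 - 221/7 = -200/7 ≈ -28.571)
g(I) = 15
1/(g(R) + 55894) = 1/(15 + 55894) = 1/55909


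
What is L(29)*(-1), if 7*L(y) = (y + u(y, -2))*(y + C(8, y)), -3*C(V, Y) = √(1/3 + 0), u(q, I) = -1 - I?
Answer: -870/7 + 10*√3/21 ≈ -123.46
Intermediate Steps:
C(V, Y) = -√3/9 (C(V, Y) = -√(1/3 + 0)/3 = -√(⅓ + 0)/3 = -√3/9)
L(y) = (1 + y)*(y - √3/9)/7 (L(y) = ((y + (-1 - 1*(-2)))*(y - √3/9))/7 = ((y + (-1 + 2))*(y - √3/9))/7 = ((y + 1)*(y - √3/9))/7 = ((1 + y)*(y - √3/9))/7 = (1 + y)*(y - √3/9)/7)
L(29)*(-1) = (-√3/63 + (⅐)*29 + (⅐)*29² - 1/63*29*√3)*(-1) = (-√3/63 + 29/7 + (⅐)*841 - 29*√3/63)*(-1) = (-√3/63 + 29/7 + 841/7 - 29*√3/63)*(-1) = (870/7 - 10*√3/21)*(-1) = -870/7 + 10*√3/21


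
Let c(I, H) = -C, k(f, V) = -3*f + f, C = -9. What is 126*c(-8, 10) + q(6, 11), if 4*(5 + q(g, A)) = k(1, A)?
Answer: 2257/2 ≈ 1128.5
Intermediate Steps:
k(f, V) = -2*f
q(g, A) = -11/2 (q(g, A) = -5 + (-2*1)/4 = -5 + (¼)*(-2) = -5 - ½ = -11/2)
c(I, H) = 9 (c(I, H) = -1*(-9) = 9)
126*c(-8, 10) + q(6, 11) = 126*9 - 11/2 = 1134 - 11/2 = 2257/2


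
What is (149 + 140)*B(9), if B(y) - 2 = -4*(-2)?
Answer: 2890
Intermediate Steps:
B(y) = 10 (B(y) = 2 - 4*(-2) = 2 + 8 = 10)
(149 + 140)*B(9) = (149 + 140)*10 = 289*10 = 2890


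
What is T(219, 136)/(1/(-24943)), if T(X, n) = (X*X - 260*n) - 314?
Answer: -306474641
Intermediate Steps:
T(X, n) = -314 + X² - 260*n (T(X, n) = (X² - 260*n) - 314 = -314 + X² - 260*n)
T(219, 136)/(1/(-24943)) = (-314 + 219² - 260*136)/(1/(-24943)) = (-314 + 47961 - 35360)/(-1/24943) = 12287*(-24943) = -306474641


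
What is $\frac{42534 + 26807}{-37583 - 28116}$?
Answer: $- \frac{69341}{65699} \approx -1.0554$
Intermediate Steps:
$\frac{42534 + 26807}{-37583 - 28116} = \frac{69341}{-37583 - 28116} = \frac{69341}{-65699} = 69341 \left(- \frac{1}{65699}\right) = - \frac{69341}{65699}$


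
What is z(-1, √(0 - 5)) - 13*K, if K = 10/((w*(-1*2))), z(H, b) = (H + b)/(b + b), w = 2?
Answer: 33 + I*√5/10 ≈ 33.0 + 0.22361*I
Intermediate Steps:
z(H, b) = (H + b)/(2*b) (z(H, b) = (H + b)/((2*b)) = (H + b)*(1/(2*b)) = (H + b)/(2*b))
K = -5/2 (K = 10/((2*(-1*2))) = 10/((2*(-2))) = 10/(-4) = 10*(-¼) = -5/2 ≈ -2.5000)
z(-1, √(0 - 5)) - 13*K = (-1 + √(0 - 5))/(2*(√(0 - 5))) - 13*(-5/2) = (-1 + √(-5))/(2*(√(-5))) + 65/2 = (-1 + I*√5)/(2*((I*√5))) + 65/2 = (-I*√5/5)*(-1 + I*√5)/2 + 65/2 = -I*√5*(-1 + I*√5)/10 + 65/2 = 65/2 - I*√5*(-1 + I*√5)/10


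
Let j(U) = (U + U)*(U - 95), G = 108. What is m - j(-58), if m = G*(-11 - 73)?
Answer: -26820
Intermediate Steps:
m = -9072 (m = 108*(-11 - 73) = 108*(-84) = -9072)
j(U) = 2*U*(-95 + U) (j(U) = (2*U)*(-95 + U) = 2*U*(-95 + U))
m - j(-58) = -9072 - 2*(-58)*(-95 - 58) = -9072 - 2*(-58)*(-153) = -9072 - 1*17748 = -9072 - 17748 = -26820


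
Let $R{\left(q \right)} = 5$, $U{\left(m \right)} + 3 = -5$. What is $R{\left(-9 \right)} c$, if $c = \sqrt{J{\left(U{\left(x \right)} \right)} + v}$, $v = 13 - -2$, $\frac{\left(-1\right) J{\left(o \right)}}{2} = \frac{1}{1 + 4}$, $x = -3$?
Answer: $\sqrt{365} \approx 19.105$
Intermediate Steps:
$U{\left(m \right)} = -8$ ($U{\left(m \right)} = -3 - 5 = -8$)
$J{\left(o \right)} = - \frac{2}{5}$ ($J{\left(o \right)} = - \frac{2}{1 + 4} = - \frac{2}{5}$)
$v = 15$ ($v = 13 + 2 = 15$)
$c = \frac{\sqrt{365}}{5}$ ($c = \sqrt{- \frac{2}{5} + 15} = \sqrt{\frac{73}{5}} = \frac{\sqrt{365}}{5} \approx 3.821$)
$R{\left(-9 \right)} c = 5 \frac{\sqrt{365}}{5} = \sqrt{365}$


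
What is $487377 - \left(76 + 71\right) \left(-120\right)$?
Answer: $505017$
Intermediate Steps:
$487377 - \left(76 + 71\right) \left(-120\right) = 487377 - 147 \left(-120\right) = 487377 - -17640 = 487377 + 17640 = 505017$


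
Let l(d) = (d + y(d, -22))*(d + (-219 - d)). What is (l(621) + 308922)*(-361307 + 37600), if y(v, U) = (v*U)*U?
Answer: 21251556508251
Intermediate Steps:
y(v, U) = v*U**2 (y(v, U) = (U*v)*U = v*U**2)
l(d) = -106215*d (l(d) = (d + d*(-22)**2)*(d + (-219 - d)) = (d + d*484)*(-219) = (d + 484*d)*(-219) = (485*d)*(-219) = -106215*d)
(l(621) + 308922)*(-361307 + 37600) = (-106215*621 + 308922)*(-361307 + 37600) = (-65959515 + 308922)*(-323707) = -65650593*(-323707) = 21251556508251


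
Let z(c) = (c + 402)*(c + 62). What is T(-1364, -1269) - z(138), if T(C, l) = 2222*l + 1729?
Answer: -2925989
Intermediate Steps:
z(c) = (62 + c)*(402 + c) (z(c) = (402 + c)*(62 + c) = (62 + c)*(402 + c))
T(C, l) = 1729 + 2222*l
T(-1364, -1269) - z(138) = (1729 + 2222*(-1269)) - (24924 + 138**2 + 464*138) = (1729 - 2819718) - (24924 + 19044 + 64032) = -2817989 - 1*108000 = -2817989 - 108000 = -2925989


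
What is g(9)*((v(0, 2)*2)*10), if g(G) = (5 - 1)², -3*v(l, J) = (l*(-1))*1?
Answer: 0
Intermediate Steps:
v(l, J) = l/3 (v(l, J) = -l*(-1)/3 = -(-l)/3 = -(-1)*l/3 = l/3)
g(G) = 16 (g(G) = 4² = 16)
g(9)*((v(0, 2)*2)*10) = 16*((((⅓)*0)*2)*10) = 16*((0*2)*10) = 16*(0*10) = 16*0 = 0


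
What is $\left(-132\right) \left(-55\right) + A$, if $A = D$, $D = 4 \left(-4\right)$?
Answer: $7244$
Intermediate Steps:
$D = -16$
$A = -16$
$\left(-132\right) \left(-55\right) + A = \left(-132\right) \left(-55\right) - 16 = 7260 - 16 = 7244$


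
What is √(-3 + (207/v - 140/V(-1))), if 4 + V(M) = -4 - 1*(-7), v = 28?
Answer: √28301/14 ≈ 12.016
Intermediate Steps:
V(M) = -1 (V(M) = -4 + (-4 - 1*(-7)) = -4 + (-4 + 7) = -4 + 3 = -1)
√(-3 + (207/v - 140/V(-1))) = √(-3 + (207/28 - 140/(-1))) = √(-3 + (207*(1/28) - 140*(-1))) = √(-3 + (207/28 + 140)) = √(-3 + 4127/28) = √(4043/28) = √28301/14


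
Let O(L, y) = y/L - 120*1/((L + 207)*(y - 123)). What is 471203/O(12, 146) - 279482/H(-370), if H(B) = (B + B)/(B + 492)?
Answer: 1920916254797/22630495 ≈ 84882.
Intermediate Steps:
H(B) = 2*B/(492 + B) (H(B) = (2*B)/(492 + B) = 2*B/(492 + B))
O(L, y) = y/L - 120/((-123 + y)*(207 + L)) (O(L, y) = y/L - 120*1/((-123 + y)*(207 + L)) = y/L - 120/((-123 + y)*(207 + L)))
471203/O(12, 146) - 279482/H(-370) = 471203/(((-25461*146 - 120*12 + 207*146**2 + 12*146**2 - 123*12*146)/(12*(-25461 - 123*12 + 207*146 + 12*146)))) - 279482/(2*(-370)/(492 - 370)) = 471203/(((-3717306 - 1440 + 207*21316 + 12*21316 - 215496)/(12*(-25461 - 1476 + 30222 + 1752)))) - 279482/(2*(-370)/122) = 471203/(((1/12)*(-3717306 - 1440 + 4412412 + 255792 - 215496)/5037)) - 279482/(2*(-370)*(1/122)) = 471203/(((1/12)*(1/5037)*733962)) - 279482/(-370/61) = 471203/(122327/10074) - 279482*(-61/370) = 471203*(10074/122327) + 8524201/185 = 4746899022/122327 + 8524201/185 = 1920916254797/22630495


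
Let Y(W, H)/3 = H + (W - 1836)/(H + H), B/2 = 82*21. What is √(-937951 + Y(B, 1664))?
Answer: I*√10090868866/104 ≈ 965.9*I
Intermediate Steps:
B = 3444 (B = 2*(82*21) = 2*1722 = 3444)
Y(W, H) = 3*H + 3*(-1836 + W)/(2*H) (Y(W, H) = 3*(H + (W - 1836)/(H + H)) = 3*(H + (-1836 + W)/((2*H))) = 3*(H + (-1836 + W)*(1/(2*H))) = 3*(H + (-1836 + W)/(2*H)) = 3*H + 3*(-1836 + W)/(2*H))
√(-937951 + Y(B, 1664)) = √(-937951 + (3/2)*(-1836 + 3444 + 2*1664²)/1664) = √(-937951 + (3/2)*(1/1664)*(-1836 + 3444 + 2*2768896)) = √(-937951 + (3/2)*(1/1664)*(-1836 + 3444 + 5537792)) = √(-937951 + (3/2)*(1/1664)*5539400) = √(-937951 + 2077275/416) = √(-388110341/416) = I*√10090868866/104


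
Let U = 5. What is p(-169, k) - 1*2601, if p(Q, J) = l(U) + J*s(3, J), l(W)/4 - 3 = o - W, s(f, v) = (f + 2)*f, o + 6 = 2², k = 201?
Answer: 398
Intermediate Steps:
o = -2 (o = -6 + 2² = -6 + 4 = -2)
s(f, v) = f*(2 + f) (s(f, v) = (2 + f)*f = f*(2 + f))
l(W) = 4 - 4*W (l(W) = 12 + 4*(-2 - W) = 12 + (-8 - 4*W) = 4 - 4*W)
p(Q, J) = -16 + 15*J (p(Q, J) = (4 - 4*5) + J*(3*(2 + 3)) = (4 - 20) + J*(3*5) = -16 + J*15 = -16 + 15*J)
p(-169, k) - 1*2601 = (-16 + 15*201) - 1*2601 = (-16 + 3015) - 2601 = 2999 - 2601 = 398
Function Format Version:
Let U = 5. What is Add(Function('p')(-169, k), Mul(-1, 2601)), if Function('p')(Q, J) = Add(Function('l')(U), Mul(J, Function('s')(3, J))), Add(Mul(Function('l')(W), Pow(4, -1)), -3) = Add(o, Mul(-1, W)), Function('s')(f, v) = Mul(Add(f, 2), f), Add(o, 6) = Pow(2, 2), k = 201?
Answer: 398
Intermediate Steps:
o = -2 (o = Add(-6, Pow(2, 2)) = Add(-6, 4) = -2)
Function('s')(f, v) = Mul(f, Add(2, f)) (Function('s')(f, v) = Mul(Add(2, f), f) = Mul(f, Add(2, f)))
Function('l')(W) = Add(4, Mul(-4, W)) (Function('l')(W) = Add(12, Mul(4, Add(-2, Mul(-1, W)))) = Add(12, Add(-8, Mul(-4, W))) = Add(4, Mul(-4, W)))
Function('p')(Q, J) = Add(-16, Mul(15, J)) (Function('p')(Q, J) = Add(Add(4, Mul(-4, 5)), Mul(J, Mul(3, Add(2, 3)))) = Add(Add(4, -20), Mul(J, Mul(3, 5))) = Add(-16, Mul(J, 15)) = Add(-16, Mul(15, J)))
Add(Function('p')(-169, k), Mul(-1, 2601)) = Add(Add(-16, Mul(15, 201)), Mul(-1, 2601)) = Add(Add(-16, 3015), -2601) = Add(2999, -2601) = 398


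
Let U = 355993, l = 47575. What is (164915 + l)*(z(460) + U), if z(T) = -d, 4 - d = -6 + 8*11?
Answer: 75661526790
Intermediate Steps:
d = -78 (d = 4 - (-6 + 8*11) = 4 - (-6 + 88) = 4 - 1*82 = 4 - 82 = -78)
z(T) = 78 (z(T) = -1*(-78) = 78)
(164915 + l)*(z(460) + U) = (164915 + 47575)*(78 + 355993) = 212490*356071 = 75661526790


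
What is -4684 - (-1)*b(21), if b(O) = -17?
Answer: -4701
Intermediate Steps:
-4684 - (-1)*b(21) = -4684 - (-1)*(-17) = -4684 - 1*17 = -4684 - 17 = -4701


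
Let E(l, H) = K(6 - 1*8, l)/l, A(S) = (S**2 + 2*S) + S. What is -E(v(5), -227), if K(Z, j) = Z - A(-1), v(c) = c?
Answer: 0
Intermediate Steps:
A(S) = S**2 + 3*S
K(Z, j) = 2 + Z (K(Z, j) = Z - (-1)*(3 - 1) = Z - (-1)*2 = Z - 1*(-2) = Z + 2 = 2 + Z)
E(l, H) = 0 (E(l, H) = (2 + (6 - 1*8))/l = (2 + (6 - 8))/l = (2 - 2)/l = 0/l = 0)
-E(v(5), -227) = -1*0 = 0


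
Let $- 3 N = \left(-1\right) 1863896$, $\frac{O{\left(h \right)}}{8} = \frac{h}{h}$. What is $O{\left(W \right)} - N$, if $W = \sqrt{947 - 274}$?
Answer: $- \frac{1863872}{3} \approx -6.2129 \cdot 10^{5}$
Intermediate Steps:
$W = \sqrt{673} \approx 25.942$
$O{\left(h \right)} = 8$ ($O{\left(h \right)} = 8 \frac{h}{h} = 8 \cdot 1 = 8$)
$N = \frac{1863896}{3}$ ($N = - \frac{\left(-1\right) 1863896}{3} = \left(- \frac{1}{3}\right) \left(-1863896\right) = \frac{1863896}{3} \approx 6.213 \cdot 10^{5}$)
$O{\left(W \right)} - N = 8 - \frac{1863896}{3} = - \frac{1863872}{3}$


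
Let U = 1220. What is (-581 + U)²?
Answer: 408321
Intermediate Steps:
(-581 + U)² = (-581 + 1220)² = 639² = 408321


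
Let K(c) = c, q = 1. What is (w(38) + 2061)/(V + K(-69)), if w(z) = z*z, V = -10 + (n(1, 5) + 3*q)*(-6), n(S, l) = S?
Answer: -3505/103 ≈ -34.029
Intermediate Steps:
V = -34 (V = -10 + (1 + 3*1)*(-6) = -10 + (1 + 3)*(-6) = -10 + 4*(-6) = -10 - 24 = -34)
w(z) = z²
(w(38) + 2061)/(V + K(-69)) = (38² + 2061)/(-34 - 69) = (1444 + 2061)/(-103) = 3505*(-1/103) = -3505/103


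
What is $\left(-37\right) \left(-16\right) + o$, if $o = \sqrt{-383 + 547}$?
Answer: $592 + 2 \sqrt{41} \approx 604.81$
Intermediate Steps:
$o = 2 \sqrt{41}$ ($o = \sqrt{164} = 2 \sqrt{41} \approx 12.806$)
$\left(-37\right) \left(-16\right) + o = \left(-37\right) \left(-16\right) + 2 \sqrt{41} = 592 + 2 \sqrt{41}$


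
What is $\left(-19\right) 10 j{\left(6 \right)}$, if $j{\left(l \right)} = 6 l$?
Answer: $-6840$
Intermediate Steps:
$\left(-19\right) 10 j{\left(6 \right)} = \left(-19\right) 10 \cdot 6 \cdot 6 = \left(-190\right) 36 = -6840$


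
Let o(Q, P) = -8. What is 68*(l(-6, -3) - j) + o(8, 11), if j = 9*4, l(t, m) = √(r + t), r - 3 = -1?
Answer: -2456 + 136*I ≈ -2456.0 + 136.0*I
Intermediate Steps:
r = 2 (r = 3 - 1 = 2)
l(t, m) = √(2 + t)
j = 36
68*(l(-6, -3) - j) + o(8, 11) = 68*(√(2 - 6) - 1*36) - 8 = 68*(√(-4) - 36) - 8 = 68*(2*I - 36) - 8 = 68*(-36 + 2*I) - 8 = (-2448 + 136*I) - 8 = -2456 + 136*I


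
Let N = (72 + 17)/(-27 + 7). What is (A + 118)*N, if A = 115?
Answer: -20737/20 ≈ -1036.8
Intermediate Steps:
N = -89/20 (N = 89/(-20) = 89*(-1/20) = -89/20 ≈ -4.4500)
(A + 118)*N = (115 + 118)*(-89/20) = 233*(-89/20) = -20737/20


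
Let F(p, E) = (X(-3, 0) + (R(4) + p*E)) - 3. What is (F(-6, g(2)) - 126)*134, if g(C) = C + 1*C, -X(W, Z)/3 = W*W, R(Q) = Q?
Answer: -23584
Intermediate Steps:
X(W, Z) = -3*W² (X(W, Z) = -3*W*W = -3*W²)
g(C) = 2*C (g(C) = C + C = 2*C)
F(p, E) = -26 + E*p (F(p, E) = (-3*(-3)² + (4 + p*E)) - 3 = (-3*9 + (4 + E*p)) - 3 = (-27 + (4 + E*p)) - 3 = (-23 + E*p) - 3 = -26 + E*p)
(F(-6, g(2)) - 126)*134 = ((-26 + (2*2)*(-6)) - 126)*134 = ((-26 + 4*(-6)) - 126)*134 = ((-26 - 24) - 126)*134 = (-50 - 126)*134 = -176*134 = -23584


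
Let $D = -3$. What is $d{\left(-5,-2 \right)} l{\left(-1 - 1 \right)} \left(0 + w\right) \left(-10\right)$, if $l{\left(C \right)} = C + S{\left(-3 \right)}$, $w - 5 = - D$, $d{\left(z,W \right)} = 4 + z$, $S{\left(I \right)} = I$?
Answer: $-400$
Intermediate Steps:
$w = 8$ ($w = 5 - -3 = 5 + 3 = 8$)
$l{\left(C \right)} = -3 + C$ ($l{\left(C \right)} = C - 3 = -3 + C$)
$d{\left(-5,-2 \right)} l{\left(-1 - 1 \right)} \left(0 + w\right) \left(-10\right) = \left(4 - 5\right) \left(-3 - 2\right) \left(0 + 8\right) \left(-10\right) = - \left(-3 - 2\right) 8 \left(-10\right) = - \left(-5\right) 8 \left(-10\right) = \left(-1\right) \left(-40\right) \left(-10\right) = 40 \left(-10\right) = -400$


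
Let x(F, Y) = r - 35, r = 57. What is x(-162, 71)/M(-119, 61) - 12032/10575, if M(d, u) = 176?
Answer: -1823/1800 ≈ -1.0128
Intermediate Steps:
x(F, Y) = 22 (x(F, Y) = 57 - 35 = 22)
x(-162, 71)/M(-119, 61) - 12032/10575 = 22/176 - 12032/10575 = 22*(1/176) - 12032*1/10575 = ⅛ - 256/225 = -1823/1800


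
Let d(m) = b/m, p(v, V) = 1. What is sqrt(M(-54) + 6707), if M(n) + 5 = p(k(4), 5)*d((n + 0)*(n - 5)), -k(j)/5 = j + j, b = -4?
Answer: 2*sqrt(472425567)/531 ≈ 81.866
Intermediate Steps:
k(j) = -10*j (k(j) = -5*(j + j) = -10*j)
d(m) = -4/m
M(n) = -5 - 4/(n*(-5 + n)) (M(n) = -5 + 1*(-4*1/((n + 0)*(n - 5))) = -5 + 1*(-4*1/(n*(-5 + n))) = -5 + 1*(-4/(n*(-5 + n))) = -5 - 4/(n*(-5 + n)))
sqrt(M(-54) + 6707) = sqrt((-4 - 5*(-54)*(-5 - 54))/((-54)*(-5 - 54)) + 6707) = sqrt(-1/54*(-4 - 5*(-54)*(-59))/(-59) + 6707) = sqrt(-1/54*(-1/59)*(-4 - 15930) + 6707) = sqrt(-1/54*(-1/59)*(-15934) + 6707) = sqrt(-7967/1593 + 6707) = sqrt(10676284/1593) = 2*sqrt(472425567)/531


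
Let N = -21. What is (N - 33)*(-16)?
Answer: 864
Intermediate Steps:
(N - 33)*(-16) = (-21 - 33)*(-16) = -54*(-16) = 864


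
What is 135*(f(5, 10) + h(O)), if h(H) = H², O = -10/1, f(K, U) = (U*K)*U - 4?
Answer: 80460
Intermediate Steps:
f(K, U) = -4 + K*U² (f(K, U) = (K*U)*U - 4 = K*U² - 4 = -4 + K*U²)
O = -10 (O = -10*1 = -10)
135*(f(5, 10) + h(O)) = 135*((-4 + 5*10²) + (-10)²) = 135*((-4 + 5*100) + 100) = 135*((-4 + 500) + 100) = 135*(496 + 100) = 135*596 = 80460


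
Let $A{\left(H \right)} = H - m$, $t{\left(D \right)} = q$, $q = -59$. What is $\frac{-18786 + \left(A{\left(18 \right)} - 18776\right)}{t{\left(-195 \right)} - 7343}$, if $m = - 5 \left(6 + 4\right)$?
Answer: $\frac{18747}{3701} \approx 5.0654$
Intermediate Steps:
$t{\left(D \right)} = -59$
$m = -50$ ($m = \left(-5\right) 10 = -50$)
$A{\left(H \right)} = 50 + H$ ($A{\left(H \right)} = H - -50 = H + 50 = 50 + H$)
$\frac{-18786 + \left(A{\left(18 \right)} - 18776\right)}{t{\left(-195 \right)} - 7343} = \frac{-18786 + \left(\left(50 + 18\right) - 18776\right)}{-59 - 7343} = \frac{-18786 + \left(68 - 18776\right)}{-7402} = \left(-18786 - 18708\right) \left(- \frac{1}{7402}\right) = \left(-37494\right) \left(- \frac{1}{7402}\right) = \frac{18747}{3701}$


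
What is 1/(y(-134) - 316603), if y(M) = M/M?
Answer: -1/316602 ≈ -3.1585e-6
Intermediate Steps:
y(M) = 1
1/(y(-134) - 316603) = 1/(1 - 316603) = 1/(-316602) = -1/316602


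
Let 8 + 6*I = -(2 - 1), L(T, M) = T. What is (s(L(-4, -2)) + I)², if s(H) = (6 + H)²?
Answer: 25/4 ≈ 6.2500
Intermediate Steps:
I = -3/2 (I = -4/3 + (-(2 - 1))/6 = -4/3 + (-1*1)/6 = -4/3 + (⅙)*(-1) = -4/3 - ⅙ = -3/2 ≈ -1.5000)
(s(L(-4, -2)) + I)² = ((6 - 4)² - 3/2)² = (2² - 3/2)² = (4 - 3/2)² = (5/2)² = 25/4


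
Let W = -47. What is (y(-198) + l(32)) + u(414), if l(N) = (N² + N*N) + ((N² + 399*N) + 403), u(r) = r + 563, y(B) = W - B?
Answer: 17371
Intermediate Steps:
y(B) = -47 - B
u(r) = 563 + r
l(N) = 403 + 3*N² + 399*N (l(N) = (N² + N²) + (403 + N² + 399*N) = 2*N² + (403 + N² + 399*N) = 403 + 3*N² + 399*N)
(y(-198) + l(32)) + u(414) = ((-47 - 1*(-198)) + (403 + 3*32² + 399*32)) + (563 + 414) = ((-47 + 198) + (403 + 3*1024 + 12768)) + 977 = (151 + (403 + 3072 + 12768)) + 977 = (151 + 16243) + 977 = 16394 + 977 = 17371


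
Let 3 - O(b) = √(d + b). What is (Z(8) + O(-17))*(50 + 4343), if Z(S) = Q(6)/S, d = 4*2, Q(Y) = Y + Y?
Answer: 39537/2 - 13179*I ≈ 19769.0 - 13179.0*I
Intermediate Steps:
Q(Y) = 2*Y
d = 8
O(b) = 3 - √(8 + b)
Z(S) = 12/S (Z(S) = (2*6)/S = 12/S)
(Z(8) + O(-17))*(50 + 4343) = (12/8 + (3 - √(8 - 17)))*(50 + 4343) = (12*(⅛) + (3 - √(-9)))*4393 = (3/2 + (3 - 3*I))*4393 = (9/2 - 3*I)*4393 = 39537/2 - 13179*I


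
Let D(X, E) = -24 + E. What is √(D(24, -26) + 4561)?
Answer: √4511 ≈ 67.164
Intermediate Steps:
√(D(24, -26) + 4561) = √((-24 - 26) + 4561) = √(-50 + 4561) = √4511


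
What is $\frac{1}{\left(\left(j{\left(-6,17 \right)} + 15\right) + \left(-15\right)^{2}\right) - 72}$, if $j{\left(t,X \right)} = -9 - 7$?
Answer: $\frac{1}{152} \approx 0.0065789$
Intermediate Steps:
$j{\left(t,X \right)} = -16$
$\frac{1}{\left(\left(j{\left(-6,17 \right)} + 15\right) + \left(-15\right)^{2}\right) - 72} = \frac{1}{\left(\left(-16 + 15\right) + \left(-15\right)^{2}\right) - 72} = \frac{1}{\left(-1 + 225\right) - 72} = \frac{1}{224 - 72} = \frac{1}{152}$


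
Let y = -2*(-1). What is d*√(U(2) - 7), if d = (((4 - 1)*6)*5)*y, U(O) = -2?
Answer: 540*I ≈ 540.0*I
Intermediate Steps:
y = 2
d = 180 (d = (((4 - 1)*6)*5)*2 = ((3*6)*5)*2 = (18*5)*2 = 90*2 = 180)
d*√(U(2) - 7) = 180*√(-2 - 7) = 180*√(-9) = 180*(3*I) = 540*I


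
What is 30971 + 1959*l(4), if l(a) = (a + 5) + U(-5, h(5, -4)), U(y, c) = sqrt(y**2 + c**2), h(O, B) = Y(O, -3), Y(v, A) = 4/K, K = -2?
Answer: 48602 + 1959*sqrt(29) ≈ 59152.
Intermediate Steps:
Y(v, A) = -2 (Y(v, A) = 4/(-2) = 4*(-1/2) = -2)
h(O, B) = -2
U(y, c) = sqrt(c**2 + y**2)
l(a) = 5 + a + sqrt(29) (l(a) = (a + 5) + sqrt((-2)**2 + (-5)**2) = (5 + a) + sqrt(4 + 25) = (5 + a) + sqrt(29) = 5 + a + sqrt(29))
30971 + 1959*l(4) = 30971 + 1959*(5 + 4 + sqrt(29)) = 30971 + 1959*(9 + sqrt(29)) = 30971 + (17631 + 1959*sqrt(29)) = 48602 + 1959*sqrt(29)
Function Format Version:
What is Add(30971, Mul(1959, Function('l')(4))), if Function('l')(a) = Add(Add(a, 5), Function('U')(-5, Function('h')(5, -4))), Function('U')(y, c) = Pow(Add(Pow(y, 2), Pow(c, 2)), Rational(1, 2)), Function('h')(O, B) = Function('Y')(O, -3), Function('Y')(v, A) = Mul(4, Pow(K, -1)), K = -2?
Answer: Add(48602, Mul(1959, Pow(29, Rational(1, 2)))) ≈ 59152.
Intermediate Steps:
Function('Y')(v, A) = -2 (Function('Y')(v, A) = Mul(4, Pow(-2, -1)) = Mul(4, Rational(-1, 2)) = -2)
Function('h')(O, B) = -2
Function('U')(y, c) = Pow(Add(Pow(c, 2), Pow(y, 2)), Rational(1, 2))
Function('l')(a) = Add(5, a, Pow(29, Rational(1, 2))) (Function('l')(a) = Add(Add(a, 5), Pow(Add(Pow(-2, 2), Pow(-5, 2)), Rational(1, 2))) = Add(Add(5, a), Pow(Add(4, 25), Rational(1, 2))) = Add(Add(5, a), Pow(29, Rational(1, 2))) = Add(5, a, Pow(29, Rational(1, 2))))
Add(30971, Mul(1959, Function('l')(4))) = Add(30971, Mul(1959, Add(5, 4, Pow(29, Rational(1, 2))))) = Add(30971, Mul(1959, Add(9, Pow(29, Rational(1, 2))))) = Add(30971, Add(17631, Mul(1959, Pow(29, Rational(1, 2))))) = Add(48602, Mul(1959, Pow(29, Rational(1, 2))))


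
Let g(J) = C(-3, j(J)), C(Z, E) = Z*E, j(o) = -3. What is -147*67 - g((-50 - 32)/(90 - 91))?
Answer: -9858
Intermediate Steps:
C(Z, E) = E*Z
g(J) = 9 (g(J) = -3*(-3) = 9)
-147*67 - g((-50 - 32)/(90 - 91)) = -147*67 - 1*9 = -9849 - 9 = -9858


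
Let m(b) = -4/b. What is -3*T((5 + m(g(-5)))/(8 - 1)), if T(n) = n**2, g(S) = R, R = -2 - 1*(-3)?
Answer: -3/49 ≈ -0.061224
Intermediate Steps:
R = 1 (R = -2 + 3 = 1)
g(S) = 1
-3*T((5 + m(g(-5)))/(8 - 1)) = -3*(5 - 4/1)**2/(8 - 1)**2 = -3*(5 - 4*1)**2/49 = -3*(5 - 4)**2/49 = -3*(1*(1/7))**2 = -3*(1/7)**2 = -3*1/49 = -3/49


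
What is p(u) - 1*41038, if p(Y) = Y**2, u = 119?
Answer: -26877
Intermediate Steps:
p(u) - 1*41038 = 119**2 - 1*41038 = 14161 - 41038 = -26877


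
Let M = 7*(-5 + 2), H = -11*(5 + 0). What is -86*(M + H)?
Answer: 6536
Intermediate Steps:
H = -55 (H = -11*5 = -55)
M = -21 (M = 7*(-3) = -21)
-86*(M + H) = -86*(-21 - 55) = -86*(-76) = 6536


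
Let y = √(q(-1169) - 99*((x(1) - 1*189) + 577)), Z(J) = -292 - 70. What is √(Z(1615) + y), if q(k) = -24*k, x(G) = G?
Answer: √(-362 + I*√10455) ≈ 2.6612 + 19.211*I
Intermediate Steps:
Z(J) = -362
y = I*√10455 (y = √(-24*(-1169) - 99*((1 - 1*189) + 577)) = √(28056 - 99*((1 - 189) + 577)) = √(28056 - 99*(-188 + 577)) = √(28056 - 99*389) = √(28056 - 38511) = √(-10455) = I*√10455 ≈ 102.25*I)
√(Z(1615) + y) = √(-362 + I*√10455)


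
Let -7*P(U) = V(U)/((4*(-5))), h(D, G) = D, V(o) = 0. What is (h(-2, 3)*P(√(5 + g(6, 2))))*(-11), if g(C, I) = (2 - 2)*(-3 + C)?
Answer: 0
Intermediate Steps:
g(C, I) = 0 (g(C, I) = 0*(-3 + C) = 0)
P(U) = 0 (P(U) = -0/(4*(-5)) = -0/(-20) = -0*(-1)/20 = -⅐*0 = 0)
(h(-2, 3)*P(√(5 + g(6, 2))))*(-11) = -2*0*(-11) = 0*(-11) = 0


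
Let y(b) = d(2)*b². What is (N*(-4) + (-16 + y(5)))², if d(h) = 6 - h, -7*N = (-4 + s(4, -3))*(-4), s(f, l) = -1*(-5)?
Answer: 327184/49 ≈ 6677.2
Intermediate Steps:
s(f, l) = 5
N = 4/7 (N = -(-4 + 5)*(-4)/7 = -(-4)/7 = -⅐*(-4) = 4/7 ≈ 0.57143)
y(b) = 4*b² (y(b) = (6 - 1*2)*b² = (6 - 2)*b² = 4*b²)
(N*(-4) + (-16 + y(5)))² = ((4/7)*(-4) + (-16 + 4*5²))² = (-16/7 + (-16 + 4*25))² = (-16/7 + (-16 + 100))² = (-16/7 + 84)² = (572/7)² = 327184/49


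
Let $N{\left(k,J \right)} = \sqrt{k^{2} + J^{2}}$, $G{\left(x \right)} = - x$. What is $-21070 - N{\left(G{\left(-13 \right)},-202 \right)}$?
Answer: $-21070 - \sqrt{40973} \approx -21272.0$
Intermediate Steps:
$N{\left(k,J \right)} = \sqrt{J^{2} + k^{2}}$
$-21070 - N{\left(G{\left(-13 \right)},-202 \right)} = -21070 - \sqrt{\left(-202\right)^{2} + \left(\left(-1\right) \left(-13\right)\right)^{2}} = -21070 - \sqrt{40804 + 13^{2}} = -21070 - \sqrt{40804 + 169} = -21070 - \sqrt{40973}$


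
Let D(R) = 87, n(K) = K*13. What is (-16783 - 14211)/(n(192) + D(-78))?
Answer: -30994/2583 ≈ -11.999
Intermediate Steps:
n(K) = 13*K
(-16783 - 14211)/(n(192) + D(-78)) = (-16783 - 14211)/(13*192 + 87) = -30994/(2496 + 87) = -30994/2583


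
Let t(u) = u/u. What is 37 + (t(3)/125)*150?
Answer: 191/5 ≈ 38.200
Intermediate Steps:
t(u) = 1
37 + (t(3)/125)*150 = 37 + (1/125)*150 = 37 + 6/5 = 191/5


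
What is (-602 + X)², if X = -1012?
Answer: 2604996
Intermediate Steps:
(-602 + X)² = (-602 - 1012)² = (-1614)² = 2604996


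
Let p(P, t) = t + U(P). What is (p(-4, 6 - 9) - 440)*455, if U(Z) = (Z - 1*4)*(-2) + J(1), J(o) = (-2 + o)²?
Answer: -193830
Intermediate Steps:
U(Z) = 9 - 2*Z (U(Z) = (Z - 1*4)*(-2) + (-2 + 1)² = (Z - 4)*(-2) + (-1)² = (-4 + Z)*(-2) + 1 = (8 - 2*Z) + 1 = 9 - 2*Z)
p(P, t) = 9 + t - 2*P (p(P, t) = t + (9 - 2*P) = 9 + t - 2*P)
(p(-4, 6 - 9) - 440)*455 = ((9 + (6 - 9) - 2*(-4)) - 440)*455 = ((9 - 3 + 8) - 440)*455 = (14 - 440)*455 = -426*455 = -193830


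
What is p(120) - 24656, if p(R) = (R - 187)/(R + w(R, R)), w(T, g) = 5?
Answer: -3082067/125 ≈ -24657.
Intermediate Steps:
p(R) = (-187 + R)/(5 + R) (p(R) = (R - 187)/(R + 5) = (-187 + R)/(5 + R))
p(120) - 24656 = (-187 + 120)/(5 + 120) - 24656 = -67/125 - 24656 = -3082067/125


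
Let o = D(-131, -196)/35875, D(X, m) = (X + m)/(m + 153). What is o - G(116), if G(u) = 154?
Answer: -237563923/1542625 ≈ -154.00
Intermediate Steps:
D(X, m) = (X + m)/(153 + m)
o = 327/1542625 (o = ((-131 - 196)/(153 - 196))/35875 = (-327/(-43))*(1/35875) = -1/43*(-327)*(1/35875) = (327/43)*(1/35875) = 327/1542625 ≈ 0.00021198)
o - G(116) = 327/1542625 - 1*154 = 327/1542625 - 154 = -237563923/1542625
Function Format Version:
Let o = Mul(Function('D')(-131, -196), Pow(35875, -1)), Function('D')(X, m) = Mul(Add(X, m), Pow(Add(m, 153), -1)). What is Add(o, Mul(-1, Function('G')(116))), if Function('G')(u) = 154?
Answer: Rational(-237563923, 1542625) ≈ -154.00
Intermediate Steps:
Function('D')(X, m) = Mul(Pow(Add(153, m), -1), Add(X, m)) (Function('D')(X, m) = Mul(Add(X, m), Pow(Add(153, m), -1)) = Mul(Pow(Add(153, m), -1), Add(X, m)))
o = Rational(327, 1542625) (o = Mul(Mul(Pow(Add(153, -196), -1), Add(-131, -196)), Pow(35875, -1)) = Mul(Mul(Pow(-43, -1), -327), Rational(1, 35875)) = Mul(Mul(Rational(-1, 43), -327), Rational(1, 35875)) = Mul(Rational(327, 43), Rational(1, 35875)) = Rational(327, 1542625) ≈ 0.00021198)
Add(o, Mul(-1, Function('G')(116))) = Add(Rational(327, 1542625), Mul(-1, 154)) = Add(Rational(327, 1542625), -154) = Rational(-237563923, 1542625)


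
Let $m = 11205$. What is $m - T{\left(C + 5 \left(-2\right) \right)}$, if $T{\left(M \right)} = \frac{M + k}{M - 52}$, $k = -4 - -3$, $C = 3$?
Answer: $\frac{661087}{59} \approx 11205.0$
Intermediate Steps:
$k = -1$ ($k = -4 + 3 = -1$)
$T{\left(M \right)} = \frac{-1 + M}{-52 + M}$ ($T{\left(M \right)} = \frac{M - 1}{M - 52} = \frac{-1 + M}{-52 + M}$)
$m - T{\left(C + 5 \left(-2\right) \right)} = 11205 - \frac{-1 + \left(3 + 5 \left(-2\right)\right)}{-52 + \left(3 + 5 \left(-2\right)\right)} = 11205 - \frac{-1 + \left(3 - 10\right)}{-52 + \left(3 - 10\right)} = 11205 - \frac{-1 - 7}{-52 - 7} = 11205 - \frac{1}{-59} \left(-8\right) = 11205 - \left(- \frac{1}{59}\right) \left(-8\right) = 11205 - \frac{8}{59} = \frac{661087}{59}$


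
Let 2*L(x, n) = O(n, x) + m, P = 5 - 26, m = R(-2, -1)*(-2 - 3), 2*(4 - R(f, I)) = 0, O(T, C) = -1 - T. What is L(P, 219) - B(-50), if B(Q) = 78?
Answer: -198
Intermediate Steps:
R(f, I) = 4 (R(f, I) = 4 - ½*0 = 4 + 0 = 4)
m = -20 (m = 4*(-2 - 3) = 4*(-5) = -20)
P = -21
L(x, n) = -21/2 - n/2 (L(x, n) = ((-1 - n) - 20)/2 = (-21 - n)/2 = -21/2 - n/2)
L(P, 219) - B(-50) = (-21/2 - ½*219) - 1*78 = (-21/2 - 219/2) - 78 = -120 - 78 = -198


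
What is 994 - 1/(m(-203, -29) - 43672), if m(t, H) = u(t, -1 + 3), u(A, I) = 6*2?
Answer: 43398041/43660 ≈ 994.00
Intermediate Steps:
u(A, I) = 12
m(t, H) = 12
994 - 1/(m(-203, -29) - 43672) = 994 - 1/(12 - 43672) = 994 - 1/(-43660) = 994 - 1*(-1/43660) = 994 + 1/43660 = 43398041/43660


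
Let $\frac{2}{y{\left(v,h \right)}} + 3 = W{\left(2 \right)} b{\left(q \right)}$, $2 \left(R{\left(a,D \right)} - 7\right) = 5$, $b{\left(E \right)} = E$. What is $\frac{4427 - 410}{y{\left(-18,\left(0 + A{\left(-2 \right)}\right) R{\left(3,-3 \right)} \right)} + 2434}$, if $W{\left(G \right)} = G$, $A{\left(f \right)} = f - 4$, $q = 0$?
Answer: $\frac{12051}{7300} \approx 1.6508$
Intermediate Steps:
$A{\left(f \right)} = -4 + f$
$R{\left(a,D \right)} = \frac{19}{2}$ ($R{\left(a,D \right)} = 7 + \frac{1}{2} \cdot 5 = 7 + \frac{5}{2} = \frac{19}{2}$)
$y{\left(v,h \right)} = - \frac{2}{3}$ ($y{\left(v,h \right)} = \frac{2}{-3 + 2 \cdot 0} = \frac{2}{-3 + 0} = \frac{2}{-3} = 2 \left(- \frac{1}{3}\right) = - \frac{2}{3}$)
$\frac{4427 - 410}{y{\left(-18,\left(0 + A{\left(-2 \right)}\right) R{\left(3,-3 \right)} \right)} + 2434} = \frac{4427 - 410}{- \frac{2}{3} + 2434} = \frac{4017}{\frac{7300}{3}} = 4017 \cdot \frac{3}{7300} = \frac{12051}{7300}$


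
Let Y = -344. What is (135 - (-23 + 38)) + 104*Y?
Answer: -35656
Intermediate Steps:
(135 - (-23 + 38)) + 104*Y = (135 - (-23 + 38)) + 104*(-344) = (135 - 1*15) - 35776 = (135 - 15) - 35776 = 120 - 35776 = -35656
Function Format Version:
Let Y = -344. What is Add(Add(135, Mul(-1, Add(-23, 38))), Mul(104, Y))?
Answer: -35656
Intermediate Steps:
Add(Add(135, Mul(-1, Add(-23, 38))), Mul(104, Y)) = Add(Add(135, Mul(-1, Add(-23, 38))), Mul(104, -344)) = Add(Add(135, Mul(-1, 15)), -35776) = Add(Add(135, -15), -35776) = Add(120, -35776) = -35656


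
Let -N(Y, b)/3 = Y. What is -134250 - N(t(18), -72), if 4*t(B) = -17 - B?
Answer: -537105/4 ≈ -1.3428e+5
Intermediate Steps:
t(B) = -17/4 - B/4 (t(B) = (-17 - B)/4 = -17/4 - B/4)
N(Y, b) = -3*Y
-134250 - N(t(18), -72) = -134250 - (-3)*(-17/4 - 1/4*18) = -134250 - (-3)*(-17/4 - 9/2) = -134250 - (-3)*(-35)/4 = -134250 - 1*105/4 = -134250 - 105/4 = -537105/4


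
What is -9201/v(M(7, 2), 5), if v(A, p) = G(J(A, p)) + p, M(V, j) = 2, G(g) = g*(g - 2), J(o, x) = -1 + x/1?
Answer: -9201/13 ≈ -707.77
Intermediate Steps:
J(o, x) = -1 + x (J(o, x) = -1 + x*1 = -1 + x)
G(g) = g*(-2 + g)
v(A, p) = p + (-1 + p)*(-3 + p) (v(A, p) = (-1 + p)*(-2 + (-1 + p)) + p = (-1 + p)*(-3 + p) + p = p + (-1 + p)*(-3 + p))
-9201/v(M(7, 2), 5) = -9201/(5 + (-1 + 5)*(-3 + 5)) = -9201/(5 + 4*2) = -9201/(5 + 8) = -9201/13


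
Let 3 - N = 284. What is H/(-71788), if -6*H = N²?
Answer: 78961/430728 ≈ 0.18332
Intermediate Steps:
N = -281 (N = 3 - 1*284 = 3 - 284 = -281)
H = -78961/6 (H = -⅙*(-281)² = -⅙*78961 = -78961/6 ≈ -13160.)
H/(-71788) = -78961/6/(-71788) = -78961/6*(-1/71788) = 78961/430728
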